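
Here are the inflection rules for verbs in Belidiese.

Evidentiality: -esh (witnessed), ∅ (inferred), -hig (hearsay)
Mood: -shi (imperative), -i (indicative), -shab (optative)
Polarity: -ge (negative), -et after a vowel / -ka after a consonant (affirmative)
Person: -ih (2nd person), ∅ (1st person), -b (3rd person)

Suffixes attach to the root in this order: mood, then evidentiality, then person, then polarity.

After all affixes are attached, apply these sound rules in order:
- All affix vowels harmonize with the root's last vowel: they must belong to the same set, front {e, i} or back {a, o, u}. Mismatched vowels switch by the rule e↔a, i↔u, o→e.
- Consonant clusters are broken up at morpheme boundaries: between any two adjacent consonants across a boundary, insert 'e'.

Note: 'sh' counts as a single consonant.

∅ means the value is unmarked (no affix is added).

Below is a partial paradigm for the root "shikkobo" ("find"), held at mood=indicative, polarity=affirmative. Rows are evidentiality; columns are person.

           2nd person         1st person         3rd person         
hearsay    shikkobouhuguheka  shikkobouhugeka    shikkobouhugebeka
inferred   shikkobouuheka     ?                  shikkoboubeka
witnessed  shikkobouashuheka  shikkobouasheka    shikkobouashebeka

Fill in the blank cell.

Attach mood indicative -i → shikkoboi.
evidentiality = inferred: zero marking, form stays shikkoboi.
person = 1st person: zero marking, form stays shikkoboi.
Attach polarity affirmative -et (after vowel 'i') → shikkoboiet.
Apply vowel harmony: shikkoboiet → shikkobouat.
Epenthesis: no change.

shikkobouat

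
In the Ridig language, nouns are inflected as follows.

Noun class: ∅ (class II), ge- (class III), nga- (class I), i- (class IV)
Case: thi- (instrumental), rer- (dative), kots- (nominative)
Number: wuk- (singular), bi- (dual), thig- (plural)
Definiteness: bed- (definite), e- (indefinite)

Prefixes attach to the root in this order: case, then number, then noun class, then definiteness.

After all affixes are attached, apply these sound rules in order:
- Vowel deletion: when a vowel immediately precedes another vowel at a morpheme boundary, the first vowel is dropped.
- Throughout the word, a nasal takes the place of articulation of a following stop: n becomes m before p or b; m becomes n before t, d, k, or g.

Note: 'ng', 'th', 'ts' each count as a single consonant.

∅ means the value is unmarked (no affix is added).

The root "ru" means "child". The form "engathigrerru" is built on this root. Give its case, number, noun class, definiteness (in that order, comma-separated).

Segment: e-nga-thig-rer-ru.
case: rer- → dative.
number: thig- → plural.
noun class: nga- → class I.
definiteness: e- → indefinite.

dative, plural, class I, indefinite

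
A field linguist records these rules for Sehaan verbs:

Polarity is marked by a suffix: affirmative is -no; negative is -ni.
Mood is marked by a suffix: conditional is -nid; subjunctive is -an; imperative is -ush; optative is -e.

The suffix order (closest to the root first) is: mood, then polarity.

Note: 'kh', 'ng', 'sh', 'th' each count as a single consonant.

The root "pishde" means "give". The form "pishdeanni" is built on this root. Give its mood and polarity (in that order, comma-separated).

subjunctive, negative

Segment: pishde-an-ni.
mood: -an → subjunctive.
polarity: -ni → negative.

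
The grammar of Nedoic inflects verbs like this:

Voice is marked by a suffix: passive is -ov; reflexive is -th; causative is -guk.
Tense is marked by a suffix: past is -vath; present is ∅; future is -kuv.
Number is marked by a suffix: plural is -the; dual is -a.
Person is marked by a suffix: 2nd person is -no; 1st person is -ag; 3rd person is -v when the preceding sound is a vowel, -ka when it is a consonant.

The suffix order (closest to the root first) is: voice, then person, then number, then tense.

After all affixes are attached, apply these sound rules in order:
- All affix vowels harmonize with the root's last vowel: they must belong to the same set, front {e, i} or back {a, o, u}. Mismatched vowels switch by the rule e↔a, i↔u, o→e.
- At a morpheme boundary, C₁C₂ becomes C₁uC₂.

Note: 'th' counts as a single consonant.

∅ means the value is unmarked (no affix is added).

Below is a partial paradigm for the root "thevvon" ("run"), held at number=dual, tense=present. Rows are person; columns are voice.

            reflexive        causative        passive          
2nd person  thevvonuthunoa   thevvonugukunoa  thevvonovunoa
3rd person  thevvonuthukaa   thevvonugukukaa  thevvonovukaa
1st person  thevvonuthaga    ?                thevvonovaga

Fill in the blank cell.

thevvonugukaga

Attach voice causative -guk → thevvonguk.
Attach person 1st person -ag → thevvongukag.
Attach number dual -a → thevvongukaga.
tense = present: zero marking, form stays thevvongukaga.
Vowel harmony: no change.
Apply epenthesis: thevvongukaga → thevvonugukaga.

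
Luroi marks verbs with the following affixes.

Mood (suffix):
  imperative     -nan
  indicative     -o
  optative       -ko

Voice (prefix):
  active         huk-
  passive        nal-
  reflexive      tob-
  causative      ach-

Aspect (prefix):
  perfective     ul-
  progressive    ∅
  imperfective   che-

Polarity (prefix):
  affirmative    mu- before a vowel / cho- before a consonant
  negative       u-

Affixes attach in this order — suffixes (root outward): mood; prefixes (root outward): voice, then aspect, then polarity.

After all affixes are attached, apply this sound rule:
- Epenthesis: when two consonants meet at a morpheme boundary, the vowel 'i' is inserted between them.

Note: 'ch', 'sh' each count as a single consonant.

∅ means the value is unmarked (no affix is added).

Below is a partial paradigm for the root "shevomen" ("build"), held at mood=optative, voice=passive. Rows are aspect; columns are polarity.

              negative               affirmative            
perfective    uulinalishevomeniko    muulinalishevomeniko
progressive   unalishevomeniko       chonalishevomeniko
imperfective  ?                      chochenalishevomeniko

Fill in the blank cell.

uchenalishevomeniko

Attach mood optative -ko → shevomenko.
Attach voice passive nal- → nalshevomenko.
Attach aspect imperfective che- → chenalshevomenko.
Attach polarity negative u- → uchenalshevomenko.
Apply epenthesis: uchenalshevomenko → uchenalishevomeniko.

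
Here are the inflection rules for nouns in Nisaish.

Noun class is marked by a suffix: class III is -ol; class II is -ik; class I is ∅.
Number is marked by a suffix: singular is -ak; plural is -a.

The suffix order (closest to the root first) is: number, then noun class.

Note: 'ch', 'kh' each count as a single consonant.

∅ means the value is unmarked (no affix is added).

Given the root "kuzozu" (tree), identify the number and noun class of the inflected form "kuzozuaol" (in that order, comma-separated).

Segment: kuzozu-a-ol.
number: -a → plural.
noun class: -ol → class III.

plural, class III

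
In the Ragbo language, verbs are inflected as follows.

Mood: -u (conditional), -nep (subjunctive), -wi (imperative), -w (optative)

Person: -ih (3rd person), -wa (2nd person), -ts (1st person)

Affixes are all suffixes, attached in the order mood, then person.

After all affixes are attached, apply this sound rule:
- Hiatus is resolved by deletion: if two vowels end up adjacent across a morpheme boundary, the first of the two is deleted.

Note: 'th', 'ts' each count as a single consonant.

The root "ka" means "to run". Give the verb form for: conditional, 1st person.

Attach mood conditional -u → kau.
Attach person 1st person -ts → kauts.
Apply vowel deletion: kauts → kuts.

kuts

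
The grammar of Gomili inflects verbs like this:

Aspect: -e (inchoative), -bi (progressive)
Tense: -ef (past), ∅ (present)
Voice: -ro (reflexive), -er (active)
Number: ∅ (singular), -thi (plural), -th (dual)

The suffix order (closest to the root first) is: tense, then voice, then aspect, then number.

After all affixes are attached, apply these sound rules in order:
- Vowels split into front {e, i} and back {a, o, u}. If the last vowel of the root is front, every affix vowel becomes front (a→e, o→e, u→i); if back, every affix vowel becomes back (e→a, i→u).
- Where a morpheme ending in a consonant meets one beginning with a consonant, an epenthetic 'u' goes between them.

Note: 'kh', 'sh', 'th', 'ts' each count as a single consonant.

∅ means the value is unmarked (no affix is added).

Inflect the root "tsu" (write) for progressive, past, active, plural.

Attach tense past -ef → tsuef.
Attach voice active -er → tsuefer.
Attach aspect progressive -bi → tsueferbi.
Attach number plural -thi → tsueferbithi.
Apply vowel harmony: tsueferbithi → tsuafarbuthu.
Apply epenthesis: tsuafarbuthu → tsuafarubuthu.

tsuafarubuthu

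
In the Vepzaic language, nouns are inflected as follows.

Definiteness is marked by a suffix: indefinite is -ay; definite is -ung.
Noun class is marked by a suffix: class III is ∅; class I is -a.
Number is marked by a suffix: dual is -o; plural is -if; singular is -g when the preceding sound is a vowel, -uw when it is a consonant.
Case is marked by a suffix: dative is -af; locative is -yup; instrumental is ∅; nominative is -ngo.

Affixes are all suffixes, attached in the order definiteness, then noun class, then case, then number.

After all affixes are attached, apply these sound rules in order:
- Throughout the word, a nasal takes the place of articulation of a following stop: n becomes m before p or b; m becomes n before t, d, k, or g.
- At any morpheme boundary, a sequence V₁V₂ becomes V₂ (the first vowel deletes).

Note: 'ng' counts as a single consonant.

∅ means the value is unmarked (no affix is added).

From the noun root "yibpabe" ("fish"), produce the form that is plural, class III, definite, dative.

Attach definiteness definite -ung → yibpabeung.
noun class = class III: zero marking, form stays yibpabeung.
Attach case dative -af → yibpabeungaf.
Attach number plural -if → yibpabeungafif.
Nasal assimilation: no change.
Apply vowel deletion: yibpabeungafif → yibpabungafif.

yibpabungafif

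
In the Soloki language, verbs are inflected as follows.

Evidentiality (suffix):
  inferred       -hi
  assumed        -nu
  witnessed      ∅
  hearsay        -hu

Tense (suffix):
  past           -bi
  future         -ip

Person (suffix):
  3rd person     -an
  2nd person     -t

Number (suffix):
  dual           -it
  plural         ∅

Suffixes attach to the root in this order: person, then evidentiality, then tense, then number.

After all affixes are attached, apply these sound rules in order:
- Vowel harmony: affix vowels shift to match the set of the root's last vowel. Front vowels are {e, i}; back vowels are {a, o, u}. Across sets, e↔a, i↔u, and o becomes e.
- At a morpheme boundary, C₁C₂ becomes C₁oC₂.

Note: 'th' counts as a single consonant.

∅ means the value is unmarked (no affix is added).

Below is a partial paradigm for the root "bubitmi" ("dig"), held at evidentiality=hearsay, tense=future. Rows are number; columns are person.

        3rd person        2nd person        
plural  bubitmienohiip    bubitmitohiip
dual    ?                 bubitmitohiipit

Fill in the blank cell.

Attach person 3rd person -an → bubitmian.
Attach evidentiality hearsay -hu → bubitmianhu.
Attach tense future -ip → bubitmianhuip.
Attach number dual -it → bubitmianhuipit.
Apply vowel harmony: bubitmianhuipit → bubitmienhiipit.
Apply epenthesis: bubitmienhiipit → bubitmienohiipit.

bubitmienohiipit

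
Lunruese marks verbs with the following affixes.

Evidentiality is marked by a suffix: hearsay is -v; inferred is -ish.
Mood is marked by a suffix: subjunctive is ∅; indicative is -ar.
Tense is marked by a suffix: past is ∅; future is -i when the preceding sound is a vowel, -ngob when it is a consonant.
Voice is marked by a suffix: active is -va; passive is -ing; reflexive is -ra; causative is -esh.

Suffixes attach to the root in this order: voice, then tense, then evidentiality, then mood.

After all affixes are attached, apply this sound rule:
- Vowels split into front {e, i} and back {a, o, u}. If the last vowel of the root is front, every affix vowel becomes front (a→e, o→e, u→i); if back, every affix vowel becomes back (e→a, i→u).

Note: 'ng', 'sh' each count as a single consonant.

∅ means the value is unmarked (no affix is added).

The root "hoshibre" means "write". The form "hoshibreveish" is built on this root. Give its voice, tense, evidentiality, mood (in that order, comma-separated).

active, past, inferred, subjunctive

Segment: hoshibre-va-ish.
voice: -va → active.
tense: ∅ → past.
evidentiality: -ish → inferred.
mood: ∅ → subjunctive.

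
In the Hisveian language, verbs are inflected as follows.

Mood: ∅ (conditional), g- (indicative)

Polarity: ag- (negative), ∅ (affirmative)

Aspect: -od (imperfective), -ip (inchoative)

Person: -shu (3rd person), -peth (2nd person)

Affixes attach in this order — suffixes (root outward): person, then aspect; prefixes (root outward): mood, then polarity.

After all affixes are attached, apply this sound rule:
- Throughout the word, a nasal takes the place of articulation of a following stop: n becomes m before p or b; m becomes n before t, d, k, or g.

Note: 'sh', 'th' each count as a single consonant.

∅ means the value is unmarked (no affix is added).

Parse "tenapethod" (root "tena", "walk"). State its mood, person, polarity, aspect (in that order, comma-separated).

conditional, 2nd person, affirmative, imperfective

Segment: tena-peth-od.
mood: ∅ → conditional.
person: -peth → 2nd person.
polarity: ∅ → affirmative.
aspect: -od → imperfective.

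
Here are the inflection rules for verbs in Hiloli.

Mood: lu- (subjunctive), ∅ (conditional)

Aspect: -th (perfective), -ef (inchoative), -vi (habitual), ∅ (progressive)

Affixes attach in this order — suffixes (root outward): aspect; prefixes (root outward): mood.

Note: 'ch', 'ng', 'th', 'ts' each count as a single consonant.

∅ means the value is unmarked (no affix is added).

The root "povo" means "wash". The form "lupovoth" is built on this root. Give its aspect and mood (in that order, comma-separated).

Segment: lu-povo-th.
aspect: -th → perfective.
mood: lu- → subjunctive.

perfective, subjunctive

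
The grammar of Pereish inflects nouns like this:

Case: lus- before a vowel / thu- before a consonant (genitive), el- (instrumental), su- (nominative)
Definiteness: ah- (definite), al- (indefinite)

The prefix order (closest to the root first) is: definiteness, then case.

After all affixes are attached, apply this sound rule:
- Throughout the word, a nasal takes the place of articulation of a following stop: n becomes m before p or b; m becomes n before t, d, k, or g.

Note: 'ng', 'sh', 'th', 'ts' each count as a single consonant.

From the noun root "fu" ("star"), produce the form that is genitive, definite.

lusahfu

Attach definiteness definite ah- → ahfu.
Attach case genitive lus- (before vowel 'a') → lusahfu.
Nasal assimilation: no change.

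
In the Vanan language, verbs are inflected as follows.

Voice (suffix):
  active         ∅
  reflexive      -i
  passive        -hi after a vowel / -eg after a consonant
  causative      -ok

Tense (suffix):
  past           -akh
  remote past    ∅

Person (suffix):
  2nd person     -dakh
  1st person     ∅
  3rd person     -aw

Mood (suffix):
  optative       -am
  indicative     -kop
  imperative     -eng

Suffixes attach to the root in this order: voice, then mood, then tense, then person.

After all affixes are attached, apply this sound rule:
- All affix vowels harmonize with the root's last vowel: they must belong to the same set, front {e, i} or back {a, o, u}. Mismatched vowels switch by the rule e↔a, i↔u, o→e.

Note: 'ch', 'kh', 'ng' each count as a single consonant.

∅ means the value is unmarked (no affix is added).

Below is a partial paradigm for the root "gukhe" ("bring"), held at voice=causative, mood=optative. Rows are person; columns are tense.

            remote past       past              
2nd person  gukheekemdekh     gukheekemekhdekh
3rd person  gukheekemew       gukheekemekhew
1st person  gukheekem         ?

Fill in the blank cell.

gukheekemekh

Attach voice causative -ok → gukheok.
Attach mood optative -am → gukheokam.
Attach tense past -akh → gukheokamakh.
person = 1st person: zero marking, form stays gukheokamakh.
Apply vowel harmony: gukheokamakh → gukheekemekh.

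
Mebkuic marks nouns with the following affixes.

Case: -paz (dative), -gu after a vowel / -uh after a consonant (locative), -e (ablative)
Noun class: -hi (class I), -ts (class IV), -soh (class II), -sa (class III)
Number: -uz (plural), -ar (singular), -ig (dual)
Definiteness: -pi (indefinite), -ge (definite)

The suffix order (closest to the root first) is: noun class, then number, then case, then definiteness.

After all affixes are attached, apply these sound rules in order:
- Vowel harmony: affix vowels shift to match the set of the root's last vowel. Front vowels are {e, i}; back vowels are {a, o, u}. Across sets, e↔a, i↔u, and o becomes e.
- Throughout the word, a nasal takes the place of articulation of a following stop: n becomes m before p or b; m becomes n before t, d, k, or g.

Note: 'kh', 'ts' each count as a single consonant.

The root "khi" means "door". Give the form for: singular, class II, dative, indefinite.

khiseherpezpi

Attach noun class class II -soh → khisoh.
Attach number singular -ar → khisohar.
Attach case dative -paz → khisoharpaz.
Attach definiteness indefinite -pi → khisoharpazpi.
Apply vowel harmony: khisoharpazpi → khiseherpezpi.
Nasal assimilation: no change.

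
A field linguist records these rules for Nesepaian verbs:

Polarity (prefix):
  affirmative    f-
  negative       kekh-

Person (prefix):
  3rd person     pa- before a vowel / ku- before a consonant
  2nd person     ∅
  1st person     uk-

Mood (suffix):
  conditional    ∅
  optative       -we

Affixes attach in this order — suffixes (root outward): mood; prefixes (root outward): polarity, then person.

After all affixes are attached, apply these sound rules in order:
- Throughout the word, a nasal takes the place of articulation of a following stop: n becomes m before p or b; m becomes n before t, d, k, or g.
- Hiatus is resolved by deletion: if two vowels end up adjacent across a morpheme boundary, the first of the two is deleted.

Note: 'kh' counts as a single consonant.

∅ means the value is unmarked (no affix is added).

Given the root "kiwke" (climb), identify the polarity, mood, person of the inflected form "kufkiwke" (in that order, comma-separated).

affirmative, conditional, 3rd person

Segment: ku-f-kiwke.
polarity: f- → affirmative.
mood: ∅ → conditional.
person: pa/ku- → 3rd person.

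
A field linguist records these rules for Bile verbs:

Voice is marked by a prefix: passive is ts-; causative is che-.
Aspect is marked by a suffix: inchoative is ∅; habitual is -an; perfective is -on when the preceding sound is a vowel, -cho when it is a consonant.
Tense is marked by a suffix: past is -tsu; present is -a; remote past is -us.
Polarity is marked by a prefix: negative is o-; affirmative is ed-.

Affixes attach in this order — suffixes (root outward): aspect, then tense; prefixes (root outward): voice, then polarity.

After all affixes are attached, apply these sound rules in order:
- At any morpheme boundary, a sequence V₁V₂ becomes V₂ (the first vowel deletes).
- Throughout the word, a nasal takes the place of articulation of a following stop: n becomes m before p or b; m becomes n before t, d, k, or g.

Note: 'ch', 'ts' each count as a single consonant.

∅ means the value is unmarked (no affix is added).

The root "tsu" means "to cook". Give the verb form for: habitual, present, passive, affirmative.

edtstsana

Attach aspect habitual -an → tsuan.
Attach voice passive ts- → tstsuan.
Attach polarity affirmative ed- → edtstsuan.
Attach tense present -a → edtstsuana.
Apply vowel deletion: edtstsuana → edtstsana.
Nasal assimilation: no change.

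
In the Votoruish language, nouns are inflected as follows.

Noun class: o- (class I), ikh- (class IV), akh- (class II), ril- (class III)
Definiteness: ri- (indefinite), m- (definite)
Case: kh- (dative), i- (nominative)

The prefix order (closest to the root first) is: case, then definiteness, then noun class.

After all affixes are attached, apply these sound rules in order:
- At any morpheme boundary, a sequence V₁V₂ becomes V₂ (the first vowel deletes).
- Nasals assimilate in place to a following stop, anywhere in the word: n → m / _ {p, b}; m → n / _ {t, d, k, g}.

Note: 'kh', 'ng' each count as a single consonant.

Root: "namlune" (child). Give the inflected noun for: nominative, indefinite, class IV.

Attach case nominative i- → inamlune.
Attach definiteness indefinite ri- → riinamlune.
Attach noun class class IV ikh- → ikhriinamlune.
Apply vowel deletion: ikhriinamlune → ikhrinamlune.
Nasal assimilation: no change.

ikhrinamlune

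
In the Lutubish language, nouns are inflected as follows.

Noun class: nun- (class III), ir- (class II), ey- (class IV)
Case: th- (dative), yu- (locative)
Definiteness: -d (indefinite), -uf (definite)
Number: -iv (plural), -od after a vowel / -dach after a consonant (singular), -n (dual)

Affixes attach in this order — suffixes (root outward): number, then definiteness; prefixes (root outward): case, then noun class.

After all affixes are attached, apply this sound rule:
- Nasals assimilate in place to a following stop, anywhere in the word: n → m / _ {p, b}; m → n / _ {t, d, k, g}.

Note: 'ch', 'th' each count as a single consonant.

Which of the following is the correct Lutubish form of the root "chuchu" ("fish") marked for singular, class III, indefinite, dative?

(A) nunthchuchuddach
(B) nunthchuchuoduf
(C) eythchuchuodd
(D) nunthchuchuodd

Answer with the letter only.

Attach case dative th- → thchuchu.
Attach number singular -od (after vowel 'u') → thchuchuod.
Attach noun class class III nun- → nunthchuchuod.
Attach definiteness indefinite -d → nunthchuchuodd.
Nasal assimilation: no change.
So the correct form is nunthchuchuodd, option (D).
(C) eythchuchuodd is wrong: it uses class IV instead of class III for noun class.
(B) nunthchuchuoduf is wrong: it uses definite instead of indefinite for definiteness.
(A) nunthchuchuddach is wrong: it has the affixes in the wrong order.

D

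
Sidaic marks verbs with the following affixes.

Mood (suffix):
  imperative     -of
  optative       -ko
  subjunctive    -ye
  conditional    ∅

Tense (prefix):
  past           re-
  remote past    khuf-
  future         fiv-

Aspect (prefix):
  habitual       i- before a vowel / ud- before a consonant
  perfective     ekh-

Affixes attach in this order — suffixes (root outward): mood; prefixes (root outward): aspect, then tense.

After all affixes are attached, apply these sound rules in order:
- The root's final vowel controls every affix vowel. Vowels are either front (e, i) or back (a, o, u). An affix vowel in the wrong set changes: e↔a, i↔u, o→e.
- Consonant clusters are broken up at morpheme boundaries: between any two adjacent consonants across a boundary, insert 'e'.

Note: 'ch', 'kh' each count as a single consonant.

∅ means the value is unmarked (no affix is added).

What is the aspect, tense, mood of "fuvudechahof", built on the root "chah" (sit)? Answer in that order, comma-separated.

Segment: fiv-ud-chah-of.
aspect: i/ud- → habitual.
tense: fiv- → future.
mood: -of → imperative.

habitual, future, imperative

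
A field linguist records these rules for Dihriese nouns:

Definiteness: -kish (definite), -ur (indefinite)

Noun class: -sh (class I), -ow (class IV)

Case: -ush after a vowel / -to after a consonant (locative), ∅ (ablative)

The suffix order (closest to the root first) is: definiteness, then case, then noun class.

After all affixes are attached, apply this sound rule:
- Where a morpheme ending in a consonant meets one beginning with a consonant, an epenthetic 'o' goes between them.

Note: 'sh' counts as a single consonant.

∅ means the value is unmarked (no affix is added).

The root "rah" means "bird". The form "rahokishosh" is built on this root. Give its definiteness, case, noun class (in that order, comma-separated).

definite, ablative, class I

Segment: rah-kish-sh.
definiteness: -kish → definite.
case: ∅ → ablative.
noun class: -sh → class I.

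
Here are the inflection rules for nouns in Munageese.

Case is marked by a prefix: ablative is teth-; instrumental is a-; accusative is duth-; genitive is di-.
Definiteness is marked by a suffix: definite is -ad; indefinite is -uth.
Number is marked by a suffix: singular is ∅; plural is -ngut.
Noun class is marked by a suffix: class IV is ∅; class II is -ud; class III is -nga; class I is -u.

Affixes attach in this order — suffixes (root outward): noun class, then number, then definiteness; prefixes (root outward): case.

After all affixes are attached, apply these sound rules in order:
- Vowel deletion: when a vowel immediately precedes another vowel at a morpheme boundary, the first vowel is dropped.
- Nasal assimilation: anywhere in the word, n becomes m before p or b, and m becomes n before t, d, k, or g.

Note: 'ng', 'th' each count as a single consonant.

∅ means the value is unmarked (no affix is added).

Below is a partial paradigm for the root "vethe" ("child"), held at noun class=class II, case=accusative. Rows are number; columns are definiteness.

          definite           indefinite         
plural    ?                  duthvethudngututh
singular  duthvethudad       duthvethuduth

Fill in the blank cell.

duthvethudngutad

Attach noun class class II -ud → vetheud.
Attach number plural -ngut → vetheudngut.
Attach case accusative duth- → duthvetheudngut.
Attach definiteness definite -ad → duthvetheudngutad.
Apply vowel deletion: duthvetheudngutad → duthvethudngutad.
Nasal assimilation: no change.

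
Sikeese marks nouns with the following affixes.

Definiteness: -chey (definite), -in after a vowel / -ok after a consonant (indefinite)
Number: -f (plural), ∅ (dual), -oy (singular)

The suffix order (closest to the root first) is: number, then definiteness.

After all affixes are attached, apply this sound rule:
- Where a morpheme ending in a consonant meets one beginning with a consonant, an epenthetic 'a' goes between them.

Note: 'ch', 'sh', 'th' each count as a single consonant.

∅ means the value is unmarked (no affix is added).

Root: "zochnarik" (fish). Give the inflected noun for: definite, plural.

Attach number plural -f → zochnarikf.
Attach definiteness definite -chey → zochnarikfchey.
Apply epenthesis: zochnarikfchey → zochnarikafachey.

zochnarikafachey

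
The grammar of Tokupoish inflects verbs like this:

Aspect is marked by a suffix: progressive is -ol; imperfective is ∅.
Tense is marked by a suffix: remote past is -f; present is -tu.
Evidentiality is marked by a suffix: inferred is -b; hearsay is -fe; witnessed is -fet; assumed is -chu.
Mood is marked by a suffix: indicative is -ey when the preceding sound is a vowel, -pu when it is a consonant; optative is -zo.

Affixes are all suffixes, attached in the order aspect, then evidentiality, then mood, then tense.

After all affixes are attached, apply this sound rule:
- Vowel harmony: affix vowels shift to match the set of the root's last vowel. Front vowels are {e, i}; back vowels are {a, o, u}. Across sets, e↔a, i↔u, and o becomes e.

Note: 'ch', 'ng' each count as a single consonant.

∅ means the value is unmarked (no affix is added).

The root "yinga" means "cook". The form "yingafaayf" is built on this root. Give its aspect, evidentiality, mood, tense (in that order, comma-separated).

Segment: yinga-fe-ey-f.
aspect: ∅ → imperfective.
evidentiality: -fe → hearsay.
mood: -ey/pu → indicative.
tense: -f → remote past.

imperfective, hearsay, indicative, remote past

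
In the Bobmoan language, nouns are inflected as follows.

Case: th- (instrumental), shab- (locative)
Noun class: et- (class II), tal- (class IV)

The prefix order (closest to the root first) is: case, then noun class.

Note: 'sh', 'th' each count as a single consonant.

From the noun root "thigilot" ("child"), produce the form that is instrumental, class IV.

Attach case instrumental th- → ththigilot.
Attach noun class class IV tal- → talththigilot.

talththigilot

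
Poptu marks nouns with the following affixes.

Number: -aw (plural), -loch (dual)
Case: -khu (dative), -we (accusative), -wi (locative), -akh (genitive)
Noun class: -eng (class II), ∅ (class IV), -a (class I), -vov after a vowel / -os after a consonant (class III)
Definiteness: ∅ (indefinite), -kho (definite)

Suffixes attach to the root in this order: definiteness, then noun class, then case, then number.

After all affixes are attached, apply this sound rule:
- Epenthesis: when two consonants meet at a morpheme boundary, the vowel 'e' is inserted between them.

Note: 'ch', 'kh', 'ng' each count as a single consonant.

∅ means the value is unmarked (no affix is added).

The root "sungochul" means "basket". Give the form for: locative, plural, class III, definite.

Attach definiteness definite -kho → sungochulkho.
Attach noun class class III -vov (after vowel 'o') → sungochulkhovov.
Attach case locative -wi → sungochulkhovovwi.
Attach number plural -aw → sungochulkhovovwiaw.
Apply epenthesis: sungochulkhovovwiaw → sungochulekhovovewiaw.

sungochulekhovovewiaw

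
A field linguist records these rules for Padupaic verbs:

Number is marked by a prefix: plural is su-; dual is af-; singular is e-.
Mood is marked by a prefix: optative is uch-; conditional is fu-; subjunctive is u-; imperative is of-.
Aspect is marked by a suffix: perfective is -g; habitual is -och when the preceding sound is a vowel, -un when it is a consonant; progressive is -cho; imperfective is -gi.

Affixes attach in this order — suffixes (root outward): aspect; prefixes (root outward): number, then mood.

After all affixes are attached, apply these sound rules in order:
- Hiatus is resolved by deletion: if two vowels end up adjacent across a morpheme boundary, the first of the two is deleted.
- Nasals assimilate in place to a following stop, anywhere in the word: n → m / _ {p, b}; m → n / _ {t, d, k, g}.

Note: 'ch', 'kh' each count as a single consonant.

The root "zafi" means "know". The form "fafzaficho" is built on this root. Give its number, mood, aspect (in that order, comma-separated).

dual, conditional, progressive

Segment: fu-af-zafi-cho.
number: af- → dual.
mood: fu- → conditional.
aspect: -cho → progressive.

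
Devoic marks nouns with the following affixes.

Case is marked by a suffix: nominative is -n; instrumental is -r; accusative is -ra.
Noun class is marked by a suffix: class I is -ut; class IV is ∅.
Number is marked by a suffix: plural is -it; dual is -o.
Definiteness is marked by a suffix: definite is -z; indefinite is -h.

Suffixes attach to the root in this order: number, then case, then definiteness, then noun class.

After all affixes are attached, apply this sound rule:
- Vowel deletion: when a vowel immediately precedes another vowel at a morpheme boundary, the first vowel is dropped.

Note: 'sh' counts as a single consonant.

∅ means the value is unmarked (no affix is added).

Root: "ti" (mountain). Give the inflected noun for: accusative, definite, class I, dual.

torazut

Attach number dual -o → tio.
Attach case accusative -ra → tiora.
Attach definiteness definite -z → tioraz.
Attach noun class class I -ut → tiorazut.
Apply vowel deletion: tiorazut → torazut.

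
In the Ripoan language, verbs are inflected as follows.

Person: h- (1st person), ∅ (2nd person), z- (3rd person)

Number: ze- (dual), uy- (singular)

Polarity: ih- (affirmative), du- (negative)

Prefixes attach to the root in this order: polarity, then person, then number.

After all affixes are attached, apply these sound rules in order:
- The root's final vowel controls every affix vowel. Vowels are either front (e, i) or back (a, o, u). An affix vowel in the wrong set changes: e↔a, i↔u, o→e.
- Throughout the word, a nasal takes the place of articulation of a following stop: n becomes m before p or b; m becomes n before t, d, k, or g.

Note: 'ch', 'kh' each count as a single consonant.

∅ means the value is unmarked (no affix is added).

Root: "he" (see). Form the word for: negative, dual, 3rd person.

Attach polarity negative du- → duhe.
Attach person 3rd person z- → zduhe.
Attach number dual ze- → zezduhe.
Apply vowel harmony: zezduhe → zezdihe.
Nasal assimilation: no change.

zezdihe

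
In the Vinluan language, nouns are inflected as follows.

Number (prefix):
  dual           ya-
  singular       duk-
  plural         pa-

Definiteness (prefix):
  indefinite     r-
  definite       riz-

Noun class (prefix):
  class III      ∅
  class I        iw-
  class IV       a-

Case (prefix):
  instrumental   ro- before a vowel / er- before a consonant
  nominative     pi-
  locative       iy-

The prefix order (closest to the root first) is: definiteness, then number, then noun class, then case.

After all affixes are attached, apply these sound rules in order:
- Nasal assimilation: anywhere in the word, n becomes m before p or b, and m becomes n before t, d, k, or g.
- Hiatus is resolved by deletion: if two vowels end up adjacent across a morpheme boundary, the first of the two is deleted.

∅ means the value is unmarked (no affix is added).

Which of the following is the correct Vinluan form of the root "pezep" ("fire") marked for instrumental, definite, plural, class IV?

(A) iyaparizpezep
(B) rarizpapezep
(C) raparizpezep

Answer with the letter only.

Attach definiteness definite riz- → rizpezep.
Attach number plural pa- → parizpezep.
Attach noun class class IV a- → aparizpezep.
Attach case instrumental ro- (before vowel 'a') → roaparizpezep.
Nasal assimilation: no change.
Apply vowel deletion: roaparizpezep → raparizpezep.
So the correct form is raparizpezep, option (C).
(B) rarizpapezep is wrong: it has the affixes in the wrong order.
(A) iyaparizpezep is wrong: it uses locative instead of instrumental for case.

C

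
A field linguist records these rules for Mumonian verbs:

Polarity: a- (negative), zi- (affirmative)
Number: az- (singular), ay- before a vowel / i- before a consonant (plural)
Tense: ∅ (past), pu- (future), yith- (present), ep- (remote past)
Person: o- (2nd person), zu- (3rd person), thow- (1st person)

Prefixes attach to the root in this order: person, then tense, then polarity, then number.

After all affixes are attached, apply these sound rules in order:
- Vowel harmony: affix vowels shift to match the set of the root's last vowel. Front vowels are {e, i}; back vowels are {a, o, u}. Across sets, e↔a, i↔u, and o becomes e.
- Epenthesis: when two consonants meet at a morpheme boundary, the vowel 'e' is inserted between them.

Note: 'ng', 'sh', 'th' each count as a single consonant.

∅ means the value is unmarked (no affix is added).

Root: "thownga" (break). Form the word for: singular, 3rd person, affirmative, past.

azezuzuthownga

Attach person 3rd person zu- → zuthownga.
tense = past: zero marking, form stays zuthownga.
Attach polarity affirmative zi- → zizuthownga.
Attach number singular az- → azzizuthownga.
Apply vowel harmony: azzizuthownga → azzuzuthownga.
Apply epenthesis: azzuzuthownga → azezuzuthownga.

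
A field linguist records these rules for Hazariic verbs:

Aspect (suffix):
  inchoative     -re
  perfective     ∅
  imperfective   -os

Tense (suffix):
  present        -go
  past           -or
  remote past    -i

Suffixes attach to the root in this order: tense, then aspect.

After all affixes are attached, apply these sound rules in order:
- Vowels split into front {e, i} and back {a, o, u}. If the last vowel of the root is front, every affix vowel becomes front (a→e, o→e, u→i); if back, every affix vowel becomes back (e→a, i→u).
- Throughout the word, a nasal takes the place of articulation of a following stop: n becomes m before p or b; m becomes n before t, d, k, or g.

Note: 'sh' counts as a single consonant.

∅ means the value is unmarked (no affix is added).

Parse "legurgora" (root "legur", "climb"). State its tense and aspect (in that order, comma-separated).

Segment: legur-go-re.
tense: -go → present.
aspect: -re → inchoative.

present, inchoative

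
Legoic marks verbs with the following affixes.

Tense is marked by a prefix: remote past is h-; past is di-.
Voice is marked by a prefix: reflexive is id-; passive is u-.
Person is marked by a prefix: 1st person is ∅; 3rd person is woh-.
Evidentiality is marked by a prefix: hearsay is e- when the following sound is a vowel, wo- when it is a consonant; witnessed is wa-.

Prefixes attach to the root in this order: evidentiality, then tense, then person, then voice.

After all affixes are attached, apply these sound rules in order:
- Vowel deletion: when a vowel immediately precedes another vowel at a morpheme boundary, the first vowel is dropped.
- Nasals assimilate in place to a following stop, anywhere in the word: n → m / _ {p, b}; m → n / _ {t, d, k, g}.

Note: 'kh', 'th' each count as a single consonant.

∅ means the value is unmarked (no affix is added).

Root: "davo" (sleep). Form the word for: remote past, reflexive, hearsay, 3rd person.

Attach evidentiality hearsay wo- (before consonant 'd') → wodavo.
Attach tense remote past h- → hwodavo.
Attach person 3rd person woh- → wohhwodavo.
Attach voice reflexive id- → idwohhwodavo.
Vowel deletion: no change.
Nasal assimilation: no change.

idwohhwodavo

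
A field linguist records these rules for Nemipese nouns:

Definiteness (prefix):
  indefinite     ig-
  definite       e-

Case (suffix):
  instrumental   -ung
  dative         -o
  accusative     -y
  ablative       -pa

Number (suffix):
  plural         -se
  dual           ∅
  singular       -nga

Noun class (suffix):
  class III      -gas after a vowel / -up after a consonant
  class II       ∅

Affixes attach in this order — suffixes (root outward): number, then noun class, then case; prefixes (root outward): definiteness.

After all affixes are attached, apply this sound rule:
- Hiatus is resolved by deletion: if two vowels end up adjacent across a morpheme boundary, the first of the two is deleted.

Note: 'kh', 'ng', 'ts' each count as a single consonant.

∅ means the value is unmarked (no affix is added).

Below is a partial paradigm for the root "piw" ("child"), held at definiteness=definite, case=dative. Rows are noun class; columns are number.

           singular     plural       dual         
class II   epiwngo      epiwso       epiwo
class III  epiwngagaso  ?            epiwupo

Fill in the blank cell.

epiwsegaso

Attach definiteness definite e- → epiw.
Attach number plural -se → epiwse.
Attach noun class class III -gas (after vowel 'e') → epiwsegas.
Attach case dative -o → epiwsegaso.
Vowel deletion: no change.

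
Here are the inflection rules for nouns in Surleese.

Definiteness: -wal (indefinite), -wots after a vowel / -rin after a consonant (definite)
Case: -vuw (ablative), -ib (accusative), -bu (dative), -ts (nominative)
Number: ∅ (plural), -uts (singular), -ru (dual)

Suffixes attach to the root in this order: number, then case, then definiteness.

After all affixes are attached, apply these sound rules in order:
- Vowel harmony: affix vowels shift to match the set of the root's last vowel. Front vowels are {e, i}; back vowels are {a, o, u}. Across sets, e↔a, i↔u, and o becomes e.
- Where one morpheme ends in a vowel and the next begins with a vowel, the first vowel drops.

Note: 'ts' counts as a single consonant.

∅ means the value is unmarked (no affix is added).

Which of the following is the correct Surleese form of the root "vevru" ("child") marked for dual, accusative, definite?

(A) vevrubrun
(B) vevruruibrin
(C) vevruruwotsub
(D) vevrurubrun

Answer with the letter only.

Attach number dual -ru → vevruru.
Attach case accusative -ib → vevruruib.
Attach definiteness definite -rin (after consonant 'b') → vevruruibrin.
Apply vowel harmony: vevruruibrin → vevruruubrun.
Apply vowel deletion: vevruruubrun → vevrurubrun.
So the correct form is vevrurubrun, option (D).
(B) vevruruibrin is wrong: it fails to apply the sound rule(s).
(C) vevruruwotsub is wrong: it has the affixes in the wrong order.
(A) vevrubrun is wrong: it uses plural instead of dual for number.

D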